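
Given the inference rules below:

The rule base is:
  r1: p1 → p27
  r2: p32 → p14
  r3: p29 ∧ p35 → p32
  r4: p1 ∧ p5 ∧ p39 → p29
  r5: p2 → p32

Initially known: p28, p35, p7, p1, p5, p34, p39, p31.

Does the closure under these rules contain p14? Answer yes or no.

[1] r1 [p1 → p27]; r4 [p1 ∧ p5 ∧ p39 → p29]. ⇒ new: p27, p29.
[2] r3 [p29 ∧ p35 → p32]. ⇒ new: p32.
[3] r2 [p32 → p14]. ⇒ new: p14.
p14 appears in round 3, so it is derivable.

yes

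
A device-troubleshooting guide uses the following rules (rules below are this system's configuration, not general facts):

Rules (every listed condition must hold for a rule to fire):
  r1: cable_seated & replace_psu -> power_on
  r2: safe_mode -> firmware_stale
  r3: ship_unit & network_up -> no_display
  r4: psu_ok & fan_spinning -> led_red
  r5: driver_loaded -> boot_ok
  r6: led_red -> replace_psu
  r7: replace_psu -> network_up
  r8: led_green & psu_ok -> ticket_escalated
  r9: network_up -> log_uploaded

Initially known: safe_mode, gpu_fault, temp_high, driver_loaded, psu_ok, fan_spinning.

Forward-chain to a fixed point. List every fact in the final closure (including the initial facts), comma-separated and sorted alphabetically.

boot_ok, driver_loaded, fan_spinning, firmware_stale, gpu_fault, led_red, log_uploaded, network_up, psu_ok, replace_psu, safe_mode, temp_high

[1] r2 [safe_mode -> firmware_stale]; r4 [psu_ok & fan_spinning -> led_red]; r5 [driver_loaded -> boot_ok]. ⇒ new: firmware_stale, led_red, boot_ok.
[2] r6 [led_red -> replace_psu]. ⇒ new: replace_psu.
[3] r7 [replace_psu -> network_up]. ⇒ new: network_up.
[4] r9 [network_up -> log_uploaded]. ⇒ new: log_uploaded.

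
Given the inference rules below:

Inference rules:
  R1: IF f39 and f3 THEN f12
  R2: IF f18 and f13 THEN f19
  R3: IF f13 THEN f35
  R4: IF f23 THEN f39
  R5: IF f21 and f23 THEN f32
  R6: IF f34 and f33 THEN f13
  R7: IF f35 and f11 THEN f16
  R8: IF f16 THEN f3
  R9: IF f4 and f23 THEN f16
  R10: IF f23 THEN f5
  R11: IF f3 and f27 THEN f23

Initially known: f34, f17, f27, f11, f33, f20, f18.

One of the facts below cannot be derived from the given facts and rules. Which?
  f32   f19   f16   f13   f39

f32

Round 1: R6 [IF f34 and f33 THEN f13]. Adds f13.
Round 2: R2 [IF f18 and f13 THEN f19]; R3 [IF f13 THEN f35]. Adds f19, f35.
Round 3: R7 [IF f35 and f11 THEN f16]. Adds f16.
Round 4: R8 [IF f16 THEN f3]. Adds f3.
Round 5: R11 [IF f3 and f27 THEN f23]. Adds f23.
Round 6: R4 [IF f23 THEN f39]; R10 [IF f23 THEN f5]. Adds f39, f5.
Round 7: R1 [IF f39 and f3 THEN f12]. Adds f12.
Derived: f39 (round 6), f19 (round 2), f13 (round 1), f16 (round 3). f32 never appears in any round.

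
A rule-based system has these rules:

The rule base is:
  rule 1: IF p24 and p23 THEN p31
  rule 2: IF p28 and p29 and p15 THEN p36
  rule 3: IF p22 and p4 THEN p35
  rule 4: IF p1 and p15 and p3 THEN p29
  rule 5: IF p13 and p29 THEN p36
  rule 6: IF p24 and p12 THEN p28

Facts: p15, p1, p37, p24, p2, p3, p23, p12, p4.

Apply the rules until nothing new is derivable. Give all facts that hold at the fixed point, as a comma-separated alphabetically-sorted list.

p1, p12, p15, p2, p23, p24, p28, p29, p3, p31, p36, p37, p4

Round 1 — rule 1, rule 4, rule 6, derive p31, p29, p28.
Round 2 — rule 2, derive p36.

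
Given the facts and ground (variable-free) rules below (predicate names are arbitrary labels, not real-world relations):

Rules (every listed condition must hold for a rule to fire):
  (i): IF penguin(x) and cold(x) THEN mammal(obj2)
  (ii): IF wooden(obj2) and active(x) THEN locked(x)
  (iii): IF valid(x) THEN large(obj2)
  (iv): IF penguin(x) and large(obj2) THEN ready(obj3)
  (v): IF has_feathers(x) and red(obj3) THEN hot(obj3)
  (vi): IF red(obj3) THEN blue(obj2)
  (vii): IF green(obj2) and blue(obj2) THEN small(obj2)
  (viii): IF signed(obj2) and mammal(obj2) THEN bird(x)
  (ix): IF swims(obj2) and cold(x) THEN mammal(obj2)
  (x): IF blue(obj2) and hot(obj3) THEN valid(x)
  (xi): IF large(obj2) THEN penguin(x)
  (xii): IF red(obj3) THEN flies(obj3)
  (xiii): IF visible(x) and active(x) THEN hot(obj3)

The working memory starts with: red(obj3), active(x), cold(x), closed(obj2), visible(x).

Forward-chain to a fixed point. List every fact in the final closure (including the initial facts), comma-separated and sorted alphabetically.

Round 1 fires (vi), (xii), (xiii), giving blue(obj2), flies(obj3), hot(obj3).
Round 2 fires (x), giving valid(x).
Round 3 fires (iii), giving large(obj2).
Round 4 fires (xi), giving penguin(x).
Round 5 fires (i), (iv), giving mammal(obj2), ready(obj3).

active(x), blue(obj2), closed(obj2), cold(x), flies(obj3), hot(obj3), large(obj2), mammal(obj2), penguin(x), ready(obj3), red(obj3), valid(x), visible(x)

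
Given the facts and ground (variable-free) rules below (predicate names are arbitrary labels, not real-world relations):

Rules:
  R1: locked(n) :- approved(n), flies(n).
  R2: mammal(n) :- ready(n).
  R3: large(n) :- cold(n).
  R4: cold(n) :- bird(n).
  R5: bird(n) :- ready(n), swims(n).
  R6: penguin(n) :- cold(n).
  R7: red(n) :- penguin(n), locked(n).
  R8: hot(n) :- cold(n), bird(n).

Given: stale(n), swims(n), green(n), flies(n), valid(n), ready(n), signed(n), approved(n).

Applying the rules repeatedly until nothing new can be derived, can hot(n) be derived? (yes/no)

Round 1 — R1, R2, R5, derive locked(n), mammal(n), bird(n).
Round 2 — R4, derive cold(n).
Round 3 — R3, R6, R8, derive large(n), penguin(n), hot(n).
Round 4 — R7, derive red(n).
hot(n) appears in round 3, so it is derivable.

yes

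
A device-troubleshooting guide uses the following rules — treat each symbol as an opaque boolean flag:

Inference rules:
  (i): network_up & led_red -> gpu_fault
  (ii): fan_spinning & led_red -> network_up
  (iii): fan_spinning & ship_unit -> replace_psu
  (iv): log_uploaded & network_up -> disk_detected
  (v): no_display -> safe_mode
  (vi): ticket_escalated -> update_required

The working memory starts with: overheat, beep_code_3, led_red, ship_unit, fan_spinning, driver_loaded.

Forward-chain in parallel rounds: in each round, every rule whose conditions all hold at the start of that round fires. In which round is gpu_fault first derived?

2

Round 1: (ii) [fan_spinning & led_red -> network_up]; (iii) [fan_spinning & ship_unit -> replace_psu]. Adds network_up, replace_psu.
Round 2: (i) [network_up & led_red -> gpu_fault]. Adds gpu_fault.
gpu_fault first appears in round 2.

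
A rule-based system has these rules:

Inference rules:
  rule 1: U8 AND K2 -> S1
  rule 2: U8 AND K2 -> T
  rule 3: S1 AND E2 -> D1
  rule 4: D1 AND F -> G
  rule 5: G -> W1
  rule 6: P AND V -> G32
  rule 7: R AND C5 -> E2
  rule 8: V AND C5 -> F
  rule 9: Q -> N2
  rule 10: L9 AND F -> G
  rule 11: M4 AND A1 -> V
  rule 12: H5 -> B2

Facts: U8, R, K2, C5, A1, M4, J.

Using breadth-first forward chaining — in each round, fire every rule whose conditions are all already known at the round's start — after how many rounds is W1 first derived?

4

[1] rule 1 [U8 AND K2 -> S1]; rule 2 [U8 AND K2 -> T]; rule 7 [R AND C5 -> E2]; rule 11 [M4 AND A1 -> V]. ⇒ new: S1, T, E2, V.
[2] rule 3 [S1 AND E2 -> D1]; rule 8 [V AND C5 -> F]. ⇒ new: D1, F.
[3] rule 4 [D1 AND F -> G]. ⇒ new: G.
[4] rule 5 [G -> W1]. ⇒ new: W1.
W1 first appears in round 4.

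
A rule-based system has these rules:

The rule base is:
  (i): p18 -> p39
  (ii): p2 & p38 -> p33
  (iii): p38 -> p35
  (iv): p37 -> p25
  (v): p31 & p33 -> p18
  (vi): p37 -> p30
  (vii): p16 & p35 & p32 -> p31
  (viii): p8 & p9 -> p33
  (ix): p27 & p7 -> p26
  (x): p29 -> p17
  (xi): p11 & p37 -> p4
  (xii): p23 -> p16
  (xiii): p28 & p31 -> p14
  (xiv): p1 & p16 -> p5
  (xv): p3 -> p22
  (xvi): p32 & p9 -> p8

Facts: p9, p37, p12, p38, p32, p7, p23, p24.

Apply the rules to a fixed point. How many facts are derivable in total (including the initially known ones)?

17

Round 1 fires (iii), (iv), (vi), (xii), (xvi), giving p35, p25, p30, p16, p8.
Round 2 fires (vii), (viii), giving p31, p33.
Round 3 fires (v), giving p18.
Round 4 fires (i), giving p39.
Closure: {p12, p16, p18, p23, p24, p25, p30, p31, p32, p33, p35, p37, p38, p39, p7, p8, p9} — 17 facts.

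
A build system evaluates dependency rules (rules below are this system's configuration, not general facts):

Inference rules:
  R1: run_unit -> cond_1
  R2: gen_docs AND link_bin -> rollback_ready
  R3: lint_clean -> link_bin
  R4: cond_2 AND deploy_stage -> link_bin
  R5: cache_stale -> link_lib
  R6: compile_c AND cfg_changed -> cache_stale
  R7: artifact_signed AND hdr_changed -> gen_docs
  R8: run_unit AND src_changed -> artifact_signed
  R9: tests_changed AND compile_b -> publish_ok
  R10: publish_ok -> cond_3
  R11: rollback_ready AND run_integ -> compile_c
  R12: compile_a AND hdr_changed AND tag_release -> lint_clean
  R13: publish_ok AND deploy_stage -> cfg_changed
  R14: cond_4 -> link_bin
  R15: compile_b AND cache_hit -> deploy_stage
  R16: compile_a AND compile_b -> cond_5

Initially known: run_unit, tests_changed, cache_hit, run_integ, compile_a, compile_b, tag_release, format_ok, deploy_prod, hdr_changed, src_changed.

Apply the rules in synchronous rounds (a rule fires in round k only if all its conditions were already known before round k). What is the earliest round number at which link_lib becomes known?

[1] R1 [run_unit -> cond_1]; R8 [run_unit AND src_changed -> artifact_signed]; R9 [tests_changed AND compile_b -> publish_ok]; R12 [compile_a AND hdr_changed AND tag_release -> lint_clean]; R15 [compile_b AND cache_hit -> deploy_stage]; R16 [compile_a AND compile_b -> cond_5]. ⇒ new: cond_1, artifact_signed, publish_ok, lint_clean, deploy_stage, cond_5.
[2] R3 [lint_clean -> link_bin]; R7 [artifact_signed AND hdr_changed -> gen_docs]; R10 [publish_ok -> cond_3]; R13 [publish_ok AND deploy_stage -> cfg_changed]. ⇒ new: link_bin, gen_docs, cond_3, cfg_changed.
[3] R2 [gen_docs AND link_bin -> rollback_ready]. ⇒ new: rollback_ready.
[4] R11 [rollback_ready AND run_integ -> compile_c]. ⇒ new: compile_c.
[5] R6 [compile_c AND cfg_changed -> cache_stale]. ⇒ new: cache_stale.
[6] R5 [cache_stale -> link_lib]. ⇒ new: link_lib.
link_lib first appears in round 6.

6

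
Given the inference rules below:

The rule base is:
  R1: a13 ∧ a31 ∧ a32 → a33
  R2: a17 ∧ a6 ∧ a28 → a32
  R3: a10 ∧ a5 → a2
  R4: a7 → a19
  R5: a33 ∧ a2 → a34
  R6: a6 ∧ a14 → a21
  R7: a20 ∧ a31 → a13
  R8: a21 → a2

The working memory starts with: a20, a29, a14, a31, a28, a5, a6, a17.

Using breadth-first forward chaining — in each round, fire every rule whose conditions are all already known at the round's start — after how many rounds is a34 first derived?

3

Round 1: R2 [a17 ∧ a6 ∧ a28 → a32]; R6 [a6 ∧ a14 → a21]; R7 [a20 ∧ a31 → a13]. New: a32, a21, a13.
Round 2: R1 [a13 ∧ a31 ∧ a32 → a33]; R8 [a21 → a2]. New: a33, a2.
Round 3: R5 [a33 ∧ a2 → a34]. New: a34.
a34 first appears in round 3.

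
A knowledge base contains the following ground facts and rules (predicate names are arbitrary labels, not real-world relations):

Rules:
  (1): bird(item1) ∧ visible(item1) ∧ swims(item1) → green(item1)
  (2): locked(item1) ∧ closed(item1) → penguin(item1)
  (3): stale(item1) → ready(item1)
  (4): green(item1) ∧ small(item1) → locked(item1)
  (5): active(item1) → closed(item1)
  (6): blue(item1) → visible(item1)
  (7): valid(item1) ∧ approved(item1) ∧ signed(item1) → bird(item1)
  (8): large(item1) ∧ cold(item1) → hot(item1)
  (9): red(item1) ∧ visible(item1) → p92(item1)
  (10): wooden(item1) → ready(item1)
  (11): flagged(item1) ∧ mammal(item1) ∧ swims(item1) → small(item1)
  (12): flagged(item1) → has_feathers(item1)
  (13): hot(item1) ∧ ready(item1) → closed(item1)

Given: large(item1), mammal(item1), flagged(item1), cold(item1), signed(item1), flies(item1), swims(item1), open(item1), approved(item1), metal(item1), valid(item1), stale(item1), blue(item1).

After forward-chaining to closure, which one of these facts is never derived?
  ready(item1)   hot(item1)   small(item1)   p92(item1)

Round 1: (3) [stale(item1) → ready(item1)]; (6) [blue(item1) → visible(item1)]; (7) [valid(item1) ∧ approved(item1) ∧ signed(item1) → bird(item1)]; (8) [large(item1) ∧ cold(item1) → hot(item1)]; (11) [flagged(item1) ∧ mammal(item1) ∧ swims(item1) → small(item1)]; (12) [flagged(item1) → has_feathers(item1)]. Adds ready(item1), visible(item1), bird(item1), hot(item1), small(item1), has_feathers(item1).
Round 2: (1) [bird(item1) ∧ visible(item1) ∧ swims(item1) → green(item1)]; (13) [hot(item1) ∧ ready(item1) → closed(item1)]. Adds green(item1), closed(item1).
Round 3: (4) [green(item1) ∧ small(item1) → locked(item1)]. Adds locked(item1).
Round 4: (2) [locked(item1) ∧ closed(item1) → penguin(item1)]. Adds penguin(item1).
Derived: ready(item1) (round 1), hot(item1) (round 1), small(item1) (round 1). p92(item1) never appears in any round.

p92(item1)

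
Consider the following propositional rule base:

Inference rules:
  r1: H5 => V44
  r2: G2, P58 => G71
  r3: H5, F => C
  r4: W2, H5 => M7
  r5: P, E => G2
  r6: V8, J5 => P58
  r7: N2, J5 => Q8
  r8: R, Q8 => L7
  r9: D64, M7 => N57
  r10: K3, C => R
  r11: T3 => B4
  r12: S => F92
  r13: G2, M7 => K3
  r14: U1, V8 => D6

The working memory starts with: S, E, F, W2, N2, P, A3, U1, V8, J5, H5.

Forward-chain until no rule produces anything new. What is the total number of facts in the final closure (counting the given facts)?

23

Round 1: r1 [H5 => V44]; r3 [H5, F => C]; r4 [W2, H5 => M7]; r5 [P, E => G2]; r6 [V8, J5 => P58]; r7 [N2, J5 => Q8]; r12 [S => F92]; r14 [U1, V8 => D6]. New: V44, C, M7, G2, P58, Q8, F92, D6.
Round 2: r2 [G2, P58 => G71]; r13 [G2, M7 => K3]. New: G71, K3.
Round 3: r10 [K3, C => R]. New: R.
Round 4: r8 [R, Q8 => L7]. New: L7.
Closure: {A3, C, D6, E, F, F92, G2, G71, H5, J5, K3, L7, M7, N2, P, P58, Q8, R, S, U1, V44, V8, W2} — 23 facts.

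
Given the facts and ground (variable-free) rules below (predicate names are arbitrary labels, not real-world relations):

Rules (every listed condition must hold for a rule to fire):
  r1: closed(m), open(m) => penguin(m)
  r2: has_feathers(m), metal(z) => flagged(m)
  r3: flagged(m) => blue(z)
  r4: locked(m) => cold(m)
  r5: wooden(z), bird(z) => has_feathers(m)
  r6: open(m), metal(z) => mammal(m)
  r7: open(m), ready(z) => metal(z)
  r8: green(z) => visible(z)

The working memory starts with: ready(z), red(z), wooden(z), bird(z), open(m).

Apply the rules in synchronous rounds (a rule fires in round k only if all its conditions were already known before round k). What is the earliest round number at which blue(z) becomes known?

Round 1 — r5, r7, derive has_feathers(m), metal(z).
Round 2 — r2, r6, derive flagged(m), mammal(m).
Round 3 — r3, derive blue(z).
blue(z) first appears in round 3.

3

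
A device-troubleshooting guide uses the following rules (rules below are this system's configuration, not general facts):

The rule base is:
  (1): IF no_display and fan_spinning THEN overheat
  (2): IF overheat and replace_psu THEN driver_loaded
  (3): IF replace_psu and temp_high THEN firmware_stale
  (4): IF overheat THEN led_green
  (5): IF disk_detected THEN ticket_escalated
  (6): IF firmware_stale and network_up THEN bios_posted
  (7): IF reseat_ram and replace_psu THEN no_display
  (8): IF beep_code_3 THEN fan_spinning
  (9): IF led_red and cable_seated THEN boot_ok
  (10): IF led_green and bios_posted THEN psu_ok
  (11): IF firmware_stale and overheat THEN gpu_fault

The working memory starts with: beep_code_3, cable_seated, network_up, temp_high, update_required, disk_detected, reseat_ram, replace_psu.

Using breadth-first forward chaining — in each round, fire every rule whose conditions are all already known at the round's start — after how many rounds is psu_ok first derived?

Round 1: (3) [IF replace_psu and temp_high THEN firmware_stale]; (5) [IF disk_detected THEN ticket_escalated]; (7) [IF reseat_ram and replace_psu THEN no_display]; (8) [IF beep_code_3 THEN fan_spinning]. Adds firmware_stale, ticket_escalated, no_display, fan_spinning.
Round 2: (1) [IF no_display and fan_spinning THEN overheat]; (6) [IF firmware_stale and network_up THEN bios_posted]. Adds overheat, bios_posted.
Round 3: (2) [IF overheat and replace_psu THEN driver_loaded]; (4) [IF overheat THEN led_green]; (11) [IF firmware_stale and overheat THEN gpu_fault]. Adds driver_loaded, led_green, gpu_fault.
Round 4: (10) [IF led_green and bios_posted THEN psu_ok]. Adds psu_ok.
psu_ok first appears in round 4.

4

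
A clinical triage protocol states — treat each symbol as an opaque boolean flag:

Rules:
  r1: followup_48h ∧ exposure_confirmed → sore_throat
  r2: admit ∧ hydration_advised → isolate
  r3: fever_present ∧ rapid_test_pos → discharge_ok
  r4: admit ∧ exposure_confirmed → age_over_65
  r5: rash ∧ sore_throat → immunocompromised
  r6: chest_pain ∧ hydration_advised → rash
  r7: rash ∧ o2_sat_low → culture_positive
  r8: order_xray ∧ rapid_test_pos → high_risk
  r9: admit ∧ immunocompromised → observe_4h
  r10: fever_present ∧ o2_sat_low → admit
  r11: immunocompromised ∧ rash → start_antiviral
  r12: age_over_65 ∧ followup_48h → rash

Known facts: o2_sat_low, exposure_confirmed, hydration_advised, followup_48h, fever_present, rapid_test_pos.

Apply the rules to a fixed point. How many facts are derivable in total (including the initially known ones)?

Round 1: r1 [followup_48h ∧ exposure_confirmed → sore_throat]; r3 [fever_present ∧ rapid_test_pos → discharge_ok]; r10 [fever_present ∧ o2_sat_low → admit]. Adds sore_throat, discharge_ok, admit.
Round 2: r2 [admit ∧ hydration_advised → isolate]; r4 [admit ∧ exposure_confirmed → age_over_65]. Adds isolate, age_over_65.
Round 3: r12 [age_over_65 ∧ followup_48h → rash]. Adds rash.
Round 4: r5 [rash ∧ sore_throat → immunocompromised]; r7 [rash ∧ o2_sat_low → culture_positive]. Adds immunocompromised, culture_positive.
Round 5: r9 [admit ∧ immunocompromised → observe_4h]; r11 [immunocompromised ∧ rash → start_antiviral]. Adds observe_4h, start_antiviral.
Closure: {admit, age_over_65, culture_positive, discharge_ok, exposure_confirmed, fever_present, followup_48h, hydration_advised, immunocompromised, isolate, o2_sat_low, observe_4h, rapid_test_pos, rash, sore_throat, start_antiviral} — 16 facts.

16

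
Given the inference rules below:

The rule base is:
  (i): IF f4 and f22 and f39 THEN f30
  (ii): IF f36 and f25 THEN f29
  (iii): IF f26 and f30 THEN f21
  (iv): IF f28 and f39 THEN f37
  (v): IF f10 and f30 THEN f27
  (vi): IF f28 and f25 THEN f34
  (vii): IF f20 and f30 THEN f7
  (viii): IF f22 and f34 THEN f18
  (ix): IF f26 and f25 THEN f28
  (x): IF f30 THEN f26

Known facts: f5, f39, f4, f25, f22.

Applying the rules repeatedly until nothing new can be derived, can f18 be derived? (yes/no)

[1] (i) [IF f4 and f22 and f39 THEN f30]. ⇒ new: f30.
[2] (x) [IF f30 THEN f26]. ⇒ new: f26.
[3] (iii) [IF f26 and f30 THEN f21]; (ix) [IF f26 and f25 THEN f28]. ⇒ new: f21, f28.
[4] (iv) [IF f28 and f39 THEN f37]; (vi) [IF f28 and f25 THEN f34]. ⇒ new: f37, f34.
[5] (viii) [IF f22 and f34 THEN f18]. ⇒ new: f18.
f18 appears in round 5, so it is derivable.

yes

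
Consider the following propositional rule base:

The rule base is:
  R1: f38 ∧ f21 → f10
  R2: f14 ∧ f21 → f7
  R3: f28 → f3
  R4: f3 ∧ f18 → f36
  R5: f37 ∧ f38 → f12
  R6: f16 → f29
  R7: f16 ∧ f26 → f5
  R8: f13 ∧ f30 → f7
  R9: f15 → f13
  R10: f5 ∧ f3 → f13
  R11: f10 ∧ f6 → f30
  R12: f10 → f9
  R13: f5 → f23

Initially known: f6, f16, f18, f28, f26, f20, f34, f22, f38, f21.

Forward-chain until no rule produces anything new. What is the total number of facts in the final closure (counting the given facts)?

Round 1: R1 [f38 ∧ f21 → f10]; R3 [f28 → f3]; R6 [f16 → f29]; R7 [f16 ∧ f26 → f5]. Adds f10, f3, f29, f5.
Round 2: R4 [f3 ∧ f18 → f36]; R10 [f5 ∧ f3 → f13]; R11 [f10 ∧ f6 → f30]; R12 [f10 → f9]; R13 [f5 → f23]. Adds f36, f13, f30, f9, f23.
Round 3: R8 [f13 ∧ f30 → f7]. Adds f7.
Closure: {f10, f13, f16, f18, f20, f21, f22, f23, f26, f28, f29, f3, f30, f34, f36, f38, f5, f6, f7, f9} — 20 facts.

20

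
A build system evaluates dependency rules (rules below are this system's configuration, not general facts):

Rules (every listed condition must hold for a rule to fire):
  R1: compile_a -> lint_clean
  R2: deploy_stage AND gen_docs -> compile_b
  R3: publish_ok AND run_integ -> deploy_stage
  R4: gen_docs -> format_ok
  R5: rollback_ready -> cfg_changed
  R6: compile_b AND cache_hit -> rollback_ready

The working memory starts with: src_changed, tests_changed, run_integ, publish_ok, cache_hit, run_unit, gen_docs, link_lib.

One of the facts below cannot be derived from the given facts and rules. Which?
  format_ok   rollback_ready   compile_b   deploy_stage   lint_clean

lint_clean

Round 1 — R3, R4, derive deploy_stage, format_ok.
Round 2 — R2, derive compile_b.
Round 3 — R6, derive rollback_ready.
Round 4 — R5, derive cfg_changed.
Derived: rollback_ready (round 3), format_ok (round 1), deploy_stage (round 1), compile_b (round 2). lint_clean never appears in any round.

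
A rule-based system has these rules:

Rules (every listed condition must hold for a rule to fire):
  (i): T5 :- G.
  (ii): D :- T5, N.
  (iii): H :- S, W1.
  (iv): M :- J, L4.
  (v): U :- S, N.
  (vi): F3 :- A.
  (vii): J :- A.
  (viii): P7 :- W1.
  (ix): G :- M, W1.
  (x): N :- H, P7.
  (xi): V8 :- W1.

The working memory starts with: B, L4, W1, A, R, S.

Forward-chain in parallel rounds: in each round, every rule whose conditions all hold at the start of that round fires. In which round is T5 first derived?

Round 1: (iii) [H :- S, W1.]; (vi) [F3 :- A.]; (vii) [J :- A.]; (viii) [P7 :- W1.]; (xi) [V8 :- W1.]. Adds H, F3, J, P7, V8.
Round 2: (iv) [M :- J, L4.]; (x) [N :- H, P7.]. Adds M, N.
Round 3: (v) [U :- S, N.]; (ix) [G :- M, W1.]. Adds U, G.
Round 4: (i) [T5 :- G.]. Adds T5.
T5 first appears in round 4.

4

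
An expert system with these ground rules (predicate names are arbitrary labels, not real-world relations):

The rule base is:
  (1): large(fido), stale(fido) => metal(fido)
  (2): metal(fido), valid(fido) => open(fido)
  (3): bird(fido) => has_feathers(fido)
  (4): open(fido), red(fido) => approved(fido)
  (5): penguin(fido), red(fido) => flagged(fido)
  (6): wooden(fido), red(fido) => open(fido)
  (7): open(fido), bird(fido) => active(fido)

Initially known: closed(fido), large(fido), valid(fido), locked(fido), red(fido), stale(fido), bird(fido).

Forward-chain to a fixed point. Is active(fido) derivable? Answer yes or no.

[1] (1) [large(fido), stale(fido) => metal(fido)]; (3) [bird(fido) => has_feathers(fido)]. ⇒ new: metal(fido), has_feathers(fido).
[2] (2) [metal(fido), valid(fido) => open(fido)]. ⇒ new: open(fido).
[3] (4) [open(fido), red(fido) => approved(fido)]; (7) [open(fido), bird(fido) => active(fido)]. ⇒ new: approved(fido), active(fido).
active(fido) appears in round 3, so it is derivable.

yes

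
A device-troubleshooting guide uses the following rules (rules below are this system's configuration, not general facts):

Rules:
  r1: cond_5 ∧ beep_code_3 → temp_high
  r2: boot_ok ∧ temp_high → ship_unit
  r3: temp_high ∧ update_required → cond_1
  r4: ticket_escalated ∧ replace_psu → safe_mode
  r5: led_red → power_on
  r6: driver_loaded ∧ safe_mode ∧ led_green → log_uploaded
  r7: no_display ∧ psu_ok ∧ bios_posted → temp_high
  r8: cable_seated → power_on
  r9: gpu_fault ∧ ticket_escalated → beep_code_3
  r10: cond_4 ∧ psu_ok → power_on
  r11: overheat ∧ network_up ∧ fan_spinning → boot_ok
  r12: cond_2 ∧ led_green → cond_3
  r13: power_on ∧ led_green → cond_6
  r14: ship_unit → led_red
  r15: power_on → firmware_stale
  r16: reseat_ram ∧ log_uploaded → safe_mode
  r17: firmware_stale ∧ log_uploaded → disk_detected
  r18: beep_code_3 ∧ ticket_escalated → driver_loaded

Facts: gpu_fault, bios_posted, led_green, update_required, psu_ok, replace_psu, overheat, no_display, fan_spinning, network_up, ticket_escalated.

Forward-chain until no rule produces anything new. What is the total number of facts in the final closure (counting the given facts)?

24

Round 1: r4 [ticket_escalated ∧ replace_psu → safe_mode]; r7 [no_display ∧ psu_ok ∧ bios_posted → temp_high]; r9 [gpu_fault ∧ ticket_escalated → beep_code_3]; r11 [overheat ∧ network_up ∧ fan_spinning → boot_ok]. Adds safe_mode, temp_high, beep_code_3, boot_ok.
Round 2: r2 [boot_ok ∧ temp_high → ship_unit]; r3 [temp_high ∧ update_required → cond_1]; r18 [beep_code_3 ∧ ticket_escalated → driver_loaded]. Adds ship_unit, cond_1, driver_loaded.
Round 3: r6 [driver_loaded ∧ safe_mode ∧ led_green → log_uploaded]; r14 [ship_unit → led_red]. Adds log_uploaded, led_red.
Round 4: r5 [led_red → power_on]. Adds power_on.
Round 5: r13 [power_on ∧ led_green → cond_6]; r15 [power_on → firmware_stale]. Adds cond_6, firmware_stale.
Round 6: r17 [firmware_stale ∧ log_uploaded → disk_detected]. Adds disk_detected.
Closure: {beep_code_3, bios_posted, boot_ok, cond_1, cond_6, disk_detected, driver_loaded, fan_spinning, firmware_stale, gpu_fault, led_green, led_red, log_uploaded, network_up, no_display, overheat, power_on, psu_ok, replace_psu, safe_mode, ship_unit, temp_high, ticket_escalated, update_required} — 24 facts.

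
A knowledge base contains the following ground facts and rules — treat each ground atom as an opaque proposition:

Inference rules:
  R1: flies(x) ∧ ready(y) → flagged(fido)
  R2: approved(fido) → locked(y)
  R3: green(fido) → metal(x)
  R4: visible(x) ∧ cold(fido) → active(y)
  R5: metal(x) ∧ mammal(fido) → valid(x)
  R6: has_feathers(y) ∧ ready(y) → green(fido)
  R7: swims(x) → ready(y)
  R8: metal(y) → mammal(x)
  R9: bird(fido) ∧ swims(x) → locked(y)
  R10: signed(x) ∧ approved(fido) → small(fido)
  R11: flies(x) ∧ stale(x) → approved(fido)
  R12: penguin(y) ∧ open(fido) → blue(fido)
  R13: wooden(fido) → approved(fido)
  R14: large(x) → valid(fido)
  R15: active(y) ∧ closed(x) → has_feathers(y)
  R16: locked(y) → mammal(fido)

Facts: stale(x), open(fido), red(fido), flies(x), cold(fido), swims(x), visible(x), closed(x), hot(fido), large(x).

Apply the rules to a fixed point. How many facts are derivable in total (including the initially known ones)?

21

Round 1 fires R4, R7, R11, R14, giving active(y), ready(y), approved(fido), valid(fido).
Round 2 fires R1, R2, R15, giving flagged(fido), locked(y), has_feathers(y).
Round 3 fires R6, R16, giving green(fido), mammal(fido).
Round 4 fires R3, giving metal(x).
Round 5 fires R5, giving valid(x).
Closure: {active(y), approved(fido), closed(x), cold(fido), flagged(fido), flies(x), green(fido), has_feathers(y), hot(fido), large(x), locked(y), mammal(fido), metal(x), open(fido), ready(y), red(fido), stale(x), swims(x), valid(fido), valid(x), visible(x)} — 21 facts.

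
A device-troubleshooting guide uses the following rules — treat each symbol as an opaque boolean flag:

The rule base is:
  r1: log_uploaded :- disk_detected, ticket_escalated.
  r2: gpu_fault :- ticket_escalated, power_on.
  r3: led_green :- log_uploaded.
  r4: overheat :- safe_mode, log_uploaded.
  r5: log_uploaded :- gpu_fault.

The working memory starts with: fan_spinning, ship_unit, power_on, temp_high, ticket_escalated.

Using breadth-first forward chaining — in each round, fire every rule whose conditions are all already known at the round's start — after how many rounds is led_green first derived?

[1] r2 [gpu_fault :- ticket_escalated, power_on.]. ⇒ new: gpu_fault.
[2] r5 [log_uploaded :- gpu_fault.]. ⇒ new: log_uploaded.
[3] r3 [led_green :- log_uploaded.]. ⇒ new: led_green.
led_green first appears in round 3.

3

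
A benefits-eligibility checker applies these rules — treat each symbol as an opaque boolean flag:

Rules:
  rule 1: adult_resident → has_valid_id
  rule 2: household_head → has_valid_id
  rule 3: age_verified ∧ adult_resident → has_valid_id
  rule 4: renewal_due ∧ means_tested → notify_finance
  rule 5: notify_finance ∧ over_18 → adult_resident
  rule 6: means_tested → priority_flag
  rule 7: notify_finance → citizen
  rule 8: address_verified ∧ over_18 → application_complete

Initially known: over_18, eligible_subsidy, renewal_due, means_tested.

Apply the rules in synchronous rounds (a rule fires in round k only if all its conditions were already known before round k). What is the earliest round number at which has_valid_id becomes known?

3

[1] rule 4 [renewal_due ∧ means_tested → notify_finance]; rule 6 [means_tested → priority_flag]. ⇒ new: notify_finance, priority_flag.
[2] rule 5 [notify_finance ∧ over_18 → adult_resident]; rule 7 [notify_finance → citizen]. ⇒ new: adult_resident, citizen.
[3] rule 1 [adult_resident → has_valid_id]. ⇒ new: has_valid_id.
has_valid_id first appears in round 3.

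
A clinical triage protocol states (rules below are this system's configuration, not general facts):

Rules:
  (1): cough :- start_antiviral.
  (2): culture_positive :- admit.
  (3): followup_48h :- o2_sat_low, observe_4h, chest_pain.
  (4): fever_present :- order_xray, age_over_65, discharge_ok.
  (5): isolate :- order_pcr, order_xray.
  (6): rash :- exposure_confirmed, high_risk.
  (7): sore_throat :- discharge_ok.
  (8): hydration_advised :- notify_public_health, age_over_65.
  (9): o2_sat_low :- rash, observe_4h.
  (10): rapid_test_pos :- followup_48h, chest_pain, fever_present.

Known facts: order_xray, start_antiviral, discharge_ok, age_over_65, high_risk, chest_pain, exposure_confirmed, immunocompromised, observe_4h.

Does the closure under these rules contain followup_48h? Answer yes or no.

Round 1 — (1), (4), (6), (7), derive cough, fever_present, rash, sore_throat.
Round 2 — (9), derive o2_sat_low.
Round 3 — (3), derive followup_48h.
Round 4 — (10), derive rapid_test_pos.
followup_48h appears in round 3, so it is derivable.

yes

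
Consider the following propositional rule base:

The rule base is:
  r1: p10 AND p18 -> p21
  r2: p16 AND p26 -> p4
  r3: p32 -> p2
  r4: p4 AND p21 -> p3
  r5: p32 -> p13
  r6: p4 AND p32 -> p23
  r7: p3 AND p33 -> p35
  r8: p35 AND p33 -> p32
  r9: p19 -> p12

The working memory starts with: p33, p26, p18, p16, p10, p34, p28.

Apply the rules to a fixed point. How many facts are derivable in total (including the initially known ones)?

15

Round 1: r1 [p10 AND p18 -> p21]; r2 [p16 AND p26 -> p4]. Adds p21, p4.
Round 2: r4 [p4 AND p21 -> p3]. Adds p3.
Round 3: r7 [p3 AND p33 -> p35]. Adds p35.
Round 4: r8 [p35 AND p33 -> p32]. Adds p32.
Round 5: r3 [p32 -> p2]; r5 [p32 -> p13]; r6 [p4 AND p32 -> p23]. Adds p2, p13, p23.
Closure: {p10, p13, p16, p18, p2, p21, p23, p26, p28, p3, p32, p33, p34, p35, p4} — 15 facts.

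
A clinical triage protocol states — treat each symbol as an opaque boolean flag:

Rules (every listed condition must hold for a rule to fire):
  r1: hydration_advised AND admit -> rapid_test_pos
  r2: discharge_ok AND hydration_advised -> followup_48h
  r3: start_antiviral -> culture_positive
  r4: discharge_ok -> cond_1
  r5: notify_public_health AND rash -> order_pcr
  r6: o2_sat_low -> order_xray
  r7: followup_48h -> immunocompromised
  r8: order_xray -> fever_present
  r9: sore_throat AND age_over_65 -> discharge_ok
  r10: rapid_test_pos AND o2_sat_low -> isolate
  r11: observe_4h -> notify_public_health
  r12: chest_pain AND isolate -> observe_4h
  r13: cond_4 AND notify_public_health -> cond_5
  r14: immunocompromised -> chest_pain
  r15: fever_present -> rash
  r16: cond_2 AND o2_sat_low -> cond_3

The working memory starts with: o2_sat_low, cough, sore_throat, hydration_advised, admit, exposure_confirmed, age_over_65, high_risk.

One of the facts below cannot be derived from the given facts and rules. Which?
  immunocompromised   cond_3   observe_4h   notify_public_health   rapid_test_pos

cond_3

[1] r1 [hydration_advised AND admit -> rapid_test_pos]; r6 [o2_sat_low -> order_xray]; r9 [sore_throat AND age_over_65 -> discharge_ok]. ⇒ new: rapid_test_pos, order_xray, discharge_ok.
[2] r2 [discharge_ok AND hydration_advised -> followup_48h]; r4 [discharge_ok -> cond_1]; r8 [order_xray -> fever_present]; r10 [rapid_test_pos AND o2_sat_low -> isolate]. ⇒ new: followup_48h, cond_1, fever_present, isolate.
[3] r7 [followup_48h -> immunocompromised]; r15 [fever_present -> rash]. ⇒ new: immunocompromised, rash.
[4] r14 [immunocompromised -> chest_pain]. ⇒ new: chest_pain.
[5] r12 [chest_pain AND isolate -> observe_4h]. ⇒ new: observe_4h.
[6] r11 [observe_4h -> notify_public_health]. ⇒ new: notify_public_health.
[7] r5 [notify_public_health AND rash -> order_pcr]. ⇒ new: order_pcr.
Derived: observe_4h (round 5), rapid_test_pos (round 1), immunocompromised (round 3), notify_public_health (round 6). cond_3 never appears in any round.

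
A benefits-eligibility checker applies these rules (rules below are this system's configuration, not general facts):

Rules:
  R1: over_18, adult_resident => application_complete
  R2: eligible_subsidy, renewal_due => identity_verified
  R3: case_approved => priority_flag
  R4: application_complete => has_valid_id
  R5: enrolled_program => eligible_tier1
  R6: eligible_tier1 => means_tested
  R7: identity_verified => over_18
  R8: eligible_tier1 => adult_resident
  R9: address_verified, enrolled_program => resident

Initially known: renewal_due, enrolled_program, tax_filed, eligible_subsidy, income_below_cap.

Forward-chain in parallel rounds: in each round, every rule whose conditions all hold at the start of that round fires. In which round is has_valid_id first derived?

4

Round 1 — R2, R5, derive identity_verified, eligible_tier1.
Round 2 — R6, R7, R8, derive means_tested, over_18, adult_resident.
Round 3 — R1, derive application_complete.
Round 4 — R4, derive has_valid_id.
has_valid_id first appears in round 4.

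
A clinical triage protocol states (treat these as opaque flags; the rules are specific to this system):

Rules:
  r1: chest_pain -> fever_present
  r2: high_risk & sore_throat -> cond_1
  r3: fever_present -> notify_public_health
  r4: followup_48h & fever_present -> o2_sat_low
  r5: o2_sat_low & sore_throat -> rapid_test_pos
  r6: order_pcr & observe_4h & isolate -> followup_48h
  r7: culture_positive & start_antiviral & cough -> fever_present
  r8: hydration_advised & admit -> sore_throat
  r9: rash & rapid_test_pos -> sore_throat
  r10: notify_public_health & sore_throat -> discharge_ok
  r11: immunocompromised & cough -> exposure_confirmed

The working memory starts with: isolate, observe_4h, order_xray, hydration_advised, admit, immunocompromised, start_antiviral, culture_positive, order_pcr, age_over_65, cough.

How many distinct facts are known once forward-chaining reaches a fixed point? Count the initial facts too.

Round 1: r6 [order_pcr & observe_4h & isolate -> followup_48h]; r7 [culture_positive & start_antiviral & cough -> fever_present]; r8 [hydration_advised & admit -> sore_throat]; r11 [immunocompromised & cough -> exposure_confirmed]. New: followup_48h, fever_present, sore_throat, exposure_confirmed.
Round 2: r3 [fever_present -> notify_public_health]; r4 [followup_48h & fever_present -> o2_sat_low]. New: notify_public_health, o2_sat_low.
Round 3: r5 [o2_sat_low & sore_throat -> rapid_test_pos]; r10 [notify_public_health & sore_throat -> discharge_ok]. New: rapid_test_pos, discharge_ok.
Closure: {admit, age_over_65, cough, culture_positive, discharge_ok, exposure_confirmed, fever_present, followup_48h, hydration_advised, immunocompromised, isolate, notify_public_health, o2_sat_low, observe_4h, order_pcr, order_xray, rapid_test_pos, sore_throat, start_antiviral} — 19 facts.

19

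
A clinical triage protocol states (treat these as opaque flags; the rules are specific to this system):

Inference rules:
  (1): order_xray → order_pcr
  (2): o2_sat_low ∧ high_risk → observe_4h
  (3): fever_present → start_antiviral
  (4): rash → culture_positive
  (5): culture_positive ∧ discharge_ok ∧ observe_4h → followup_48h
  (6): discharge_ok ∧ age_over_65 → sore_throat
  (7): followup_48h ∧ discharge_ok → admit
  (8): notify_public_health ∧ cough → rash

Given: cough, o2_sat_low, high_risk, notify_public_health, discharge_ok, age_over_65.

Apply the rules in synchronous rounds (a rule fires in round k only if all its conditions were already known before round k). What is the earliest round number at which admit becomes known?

4

Round 1: (2) [o2_sat_low ∧ high_risk → observe_4h]; (6) [discharge_ok ∧ age_over_65 → sore_throat]; (8) [notify_public_health ∧ cough → rash]. New: observe_4h, sore_throat, rash.
Round 2: (4) [rash → culture_positive]. New: culture_positive.
Round 3: (5) [culture_positive ∧ discharge_ok ∧ observe_4h → followup_48h]. New: followup_48h.
Round 4: (7) [followup_48h ∧ discharge_ok → admit]. New: admit.
admit first appears in round 4.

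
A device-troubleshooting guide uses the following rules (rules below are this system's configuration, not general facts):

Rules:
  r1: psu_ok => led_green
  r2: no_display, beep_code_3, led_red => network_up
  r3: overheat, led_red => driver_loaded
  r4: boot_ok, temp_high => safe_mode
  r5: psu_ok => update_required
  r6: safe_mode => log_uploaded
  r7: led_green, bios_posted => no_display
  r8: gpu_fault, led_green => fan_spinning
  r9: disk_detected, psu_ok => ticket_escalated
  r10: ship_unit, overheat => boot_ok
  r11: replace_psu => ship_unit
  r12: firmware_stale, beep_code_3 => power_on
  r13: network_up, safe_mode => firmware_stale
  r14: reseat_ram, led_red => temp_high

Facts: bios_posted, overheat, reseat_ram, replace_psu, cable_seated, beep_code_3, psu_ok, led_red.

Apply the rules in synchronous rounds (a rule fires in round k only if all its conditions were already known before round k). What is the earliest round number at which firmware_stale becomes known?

Round 1: r1 [psu_ok => led_green]; r3 [overheat, led_red => driver_loaded]; r5 [psu_ok => update_required]; r11 [replace_psu => ship_unit]; r14 [reseat_ram, led_red => temp_high]. Adds led_green, driver_loaded, update_required, ship_unit, temp_high.
Round 2: r7 [led_green, bios_posted => no_display]; r10 [ship_unit, overheat => boot_ok]. Adds no_display, boot_ok.
Round 3: r2 [no_display, beep_code_3, led_red => network_up]; r4 [boot_ok, temp_high => safe_mode]. Adds network_up, safe_mode.
Round 4: r6 [safe_mode => log_uploaded]; r13 [network_up, safe_mode => firmware_stale]. Adds log_uploaded, firmware_stale.
firmware_stale first appears in round 4.

4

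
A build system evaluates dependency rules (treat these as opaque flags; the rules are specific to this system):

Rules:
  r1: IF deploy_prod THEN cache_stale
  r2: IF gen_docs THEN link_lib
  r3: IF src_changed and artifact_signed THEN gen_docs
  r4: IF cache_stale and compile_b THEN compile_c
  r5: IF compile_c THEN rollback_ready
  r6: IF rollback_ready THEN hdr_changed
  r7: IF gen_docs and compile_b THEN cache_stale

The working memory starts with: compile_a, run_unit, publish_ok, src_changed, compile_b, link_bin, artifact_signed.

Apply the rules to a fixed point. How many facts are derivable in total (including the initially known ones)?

Round 1 — r3, derive gen_docs.
Round 2 — r2, r7, derive link_lib, cache_stale.
Round 3 — r4, derive compile_c.
Round 4 — r5, derive rollback_ready.
Round 5 — r6, derive hdr_changed.
Closure: {artifact_signed, cache_stale, compile_a, compile_b, compile_c, gen_docs, hdr_changed, link_bin, link_lib, publish_ok, rollback_ready, run_unit, src_changed} — 13 facts.

13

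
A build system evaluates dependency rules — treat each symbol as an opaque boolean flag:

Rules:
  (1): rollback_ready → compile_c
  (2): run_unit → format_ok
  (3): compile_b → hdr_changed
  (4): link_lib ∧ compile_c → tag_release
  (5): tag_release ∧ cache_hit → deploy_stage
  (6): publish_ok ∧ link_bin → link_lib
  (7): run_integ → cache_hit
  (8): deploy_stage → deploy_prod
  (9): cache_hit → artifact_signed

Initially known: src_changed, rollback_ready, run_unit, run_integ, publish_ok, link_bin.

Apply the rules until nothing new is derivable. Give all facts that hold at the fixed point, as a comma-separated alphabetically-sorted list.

Round 1: (1) [rollback_ready → compile_c]; (2) [run_unit → format_ok]; (6) [publish_ok ∧ link_bin → link_lib]; (7) [run_integ → cache_hit]. Adds compile_c, format_ok, link_lib, cache_hit.
Round 2: (4) [link_lib ∧ compile_c → tag_release]; (9) [cache_hit → artifact_signed]. Adds tag_release, artifact_signed.
Round 3: (5) [tag_release ∧ cache_hit → deploy_stage]. Adds deploy_stage.
Round 4: (8) [deploy_stage → deploy_prod]. Adds deploy_prod.

artifact_signed, cache_hit, compile_c, deploy_prod, deploy_stage, format_ok, link_bin, link_lib, publish_ok, rollback_ready, run_integ, run_unit, src_changed, tag_release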